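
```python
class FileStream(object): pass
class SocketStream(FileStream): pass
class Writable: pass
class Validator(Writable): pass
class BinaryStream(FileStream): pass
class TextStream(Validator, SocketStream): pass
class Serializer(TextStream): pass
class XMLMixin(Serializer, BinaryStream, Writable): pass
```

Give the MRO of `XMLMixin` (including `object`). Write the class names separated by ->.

XMLMixin -> Serializer -> TextStream -> Validator -> BinaryStream -> Writable -> SocketStream -> FileStream -> object

L[XMLMixin] = XMLMixin + merge(L[Serializer], L[BinaryStream], L[Writable], [Serializer BinaryStream Writable])
  take Serializer:  [Serializer TextStream Validator Writable SocketStream FileStream object] + [BinaryStream FileStream object] + [Writable object] + [Serializer BinaryStream Writable]
  take TextStream:  [TextStream Validator Writable SocketStream FileStream object] + [BinaryStream FileStream object] + [Writable object] + [BinaryStream Writable]
  take Validator:  [Validator Writable SocketStream FileStream object] + [BinaryStream FileStream object] + [Writable object] + [BinaryStream Writable]
  take BinaryStream:  [Writable SocketStream FileStream object] + [BinaryStream FileStream object] + [Writable object] + [BinaryStream Writable]
  take Writable:  [Writable SocketStream FileStream object] + [FileStream object] + [Writable object] + [Writable]
  take SocketStream:  [SocketStream FileStream object] + [FileStream object] + [object]
  take FileStream:  [FileStream object] + [FileStream object] + [object]
  take object:  [object] + [object] + [object]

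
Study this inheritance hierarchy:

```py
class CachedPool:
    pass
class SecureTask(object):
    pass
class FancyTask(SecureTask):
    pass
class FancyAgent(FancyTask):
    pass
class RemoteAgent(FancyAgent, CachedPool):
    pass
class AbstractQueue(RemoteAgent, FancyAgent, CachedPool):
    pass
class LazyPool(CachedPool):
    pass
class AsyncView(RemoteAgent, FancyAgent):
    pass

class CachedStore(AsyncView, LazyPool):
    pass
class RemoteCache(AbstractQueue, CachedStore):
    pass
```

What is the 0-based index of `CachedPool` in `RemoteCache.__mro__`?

L[RemoteCache] = RemoteCache + merge(L[AbstractQueue], L[CachedStore], [AbstractQueue CachedStore])
  take AbstractQueue:  [AbstractQueue RemoteAgent FancyAgent FancyTask SecureTask CachedPool object] + [CachedStore AsyncView RemoteAgent FancyAgent FancyTask SecureTask LazyPool CachedPool object] + [AbstractQueue CachedStore]
  take CachedStore:  [RemoteAgent FancyAgent FancyTask SecureTask CachedPool object] + [CachedStore AsyncView RemoteAgent FancyAgent FancyTask SecureTask LazyPool CachedPool object] + [CachedStore]
  take AsyncView:  [RemoteAgent FancyAgent FancyTask SecureTask CachedPool object] + [AsyncView RemoteAgent FancyAgent FancyTask SecureTask LazyPool CachedPool object]
  take RemoteAgent:  [RemoteAgent FancyAgent FancyTask SecureTask CachedPool object] + [RemoteAgent FancyAgent FancyTask SecureTask LazyPool CachedPool object]
  take FancyAgent:  [FancyAgent FancyTask SecureTask CachedPool object] + [FancyAgent FancyTask SecureTask LazyPool CachedPool object]
  take FancyTask:  [FancyTask SecureTask CachedPool object] + [FancyTask SecureTask LazyPool CachedPool object]
  take SecureTask:  [SecureTask CachedPool object] + [SecureTask LazyPool CachedPool object]
  take LazyPool:  [CachedPool object] + [LazyPool CachedPool object]
  take CachedPool:  [CachedPool object] + [CachedPool object]
  take object:  [object] + [object]
MRO: RemoteCache AbstractQueue CachedStore AsyncView RemoteAgent FancyAgent FancyTask SecureTask LazyPool CachedPool object
CachedPool sits at index 9.

9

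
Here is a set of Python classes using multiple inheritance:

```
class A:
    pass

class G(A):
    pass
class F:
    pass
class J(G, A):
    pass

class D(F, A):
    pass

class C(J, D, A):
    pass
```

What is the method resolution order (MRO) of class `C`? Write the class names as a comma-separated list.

C, J, G, D, F, A, object

L[C] = C + merge(L[J], L[D], L[A], [J D A])
  take J:  [J G A object] + [D F A object] + [A object] + [J D A]
  take G:  [G A object] + [D F A object] + [A object] + [D A]
  take D:  [A object] + [D F A object] + [A object] + [D A]
  take F:  [A object] + [F A object] + [A object] + [A]
  take A:  [A object] + [A object] + [A object] + [A]
  take object:  [object] + [object] + [object]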